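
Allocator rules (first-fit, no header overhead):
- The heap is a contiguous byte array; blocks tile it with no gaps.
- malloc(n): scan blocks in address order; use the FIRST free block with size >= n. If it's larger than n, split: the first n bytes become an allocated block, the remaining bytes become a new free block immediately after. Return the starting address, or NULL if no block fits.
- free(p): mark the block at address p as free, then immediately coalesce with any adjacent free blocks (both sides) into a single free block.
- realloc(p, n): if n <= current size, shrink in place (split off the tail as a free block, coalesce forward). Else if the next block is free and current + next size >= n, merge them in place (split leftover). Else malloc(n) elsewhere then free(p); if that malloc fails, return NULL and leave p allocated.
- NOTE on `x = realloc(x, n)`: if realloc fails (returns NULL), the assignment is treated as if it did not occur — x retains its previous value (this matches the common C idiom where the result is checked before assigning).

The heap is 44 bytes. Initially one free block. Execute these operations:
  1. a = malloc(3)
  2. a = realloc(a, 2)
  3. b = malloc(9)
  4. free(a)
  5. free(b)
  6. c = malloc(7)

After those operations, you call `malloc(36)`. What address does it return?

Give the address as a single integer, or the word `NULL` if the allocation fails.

Op 1: a = malloc(3) -> a = 0; heap: [0-2 ALLOC][3-43 FREE]
Op 2: a = realloc(a, 2) -> a = 0; heap: [0-1 ALLOC][2-43 FREE]
Op 3: b = malloc(9) -> b = 2; heap: [0-1 ALLOC][2-10 ALLOC][11-43 FREE]
Op 4: free(a) -> (freed a); heap: [0-1 FREE][2-10 ALLOC][11-43 FREE]
Op 5: free(b) -> (freed b); heap: [0-43 FREE]
Op 6: c = malloc(7) -> c = 0; heap: [0-6 ALLOC][7-43 FREE]
malloc(36): first-fit scan over [0-6 ALLOC][7-43 FREE] -> 7

Answer: 7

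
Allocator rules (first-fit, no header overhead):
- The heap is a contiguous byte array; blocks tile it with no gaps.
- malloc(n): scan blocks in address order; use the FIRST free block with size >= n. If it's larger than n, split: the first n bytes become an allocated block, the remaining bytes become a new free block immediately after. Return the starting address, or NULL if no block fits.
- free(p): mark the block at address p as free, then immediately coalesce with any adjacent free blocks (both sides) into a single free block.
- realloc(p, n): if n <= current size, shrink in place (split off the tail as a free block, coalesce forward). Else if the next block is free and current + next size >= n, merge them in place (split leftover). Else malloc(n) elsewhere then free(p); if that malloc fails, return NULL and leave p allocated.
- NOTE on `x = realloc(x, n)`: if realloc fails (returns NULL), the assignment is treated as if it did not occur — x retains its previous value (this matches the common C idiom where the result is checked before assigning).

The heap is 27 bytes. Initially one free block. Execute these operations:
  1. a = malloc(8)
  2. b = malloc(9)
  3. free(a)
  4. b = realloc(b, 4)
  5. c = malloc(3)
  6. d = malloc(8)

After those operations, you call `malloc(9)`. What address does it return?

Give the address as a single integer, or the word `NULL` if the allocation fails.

Answer: NULL

Derivation:
Op 1: a = malloc(8) -> a = 0; heap: [0-7 ALLOC][8-26 FREE]
Op 2: b = malloc(9) -> b = 8; heap: [0-7 ALLOC][8-16 ALLOC][17-26 FREE]
Op 3: free(a) -> (freed a); heap: [0-7 FREE][8-16 ALLOC][17-26 FREE]
Op 4: b = realloc(b, 4) -> b = 8; heap: [0-7 FREE][8-11 ALLOC][12-26 FREE]
Op 5: c = malloc(3) -> c = 0; heap: [0-2 ALLOC][3-7 FREE][8-11 ALLOC][12-26 FREE]
Op 6: d = malloc(8) -> d = 12; heap: [0-2 ALLOC][3-7 FREE][8-11 ALLOC][12-19 ALLOC][20-26 FREE]
malloc(9): first-fit scan over [0-2 ALLOC][3-7 FREE][8-11 ALLOC][12-19 ALLOC][20-26 FREE] -> NULL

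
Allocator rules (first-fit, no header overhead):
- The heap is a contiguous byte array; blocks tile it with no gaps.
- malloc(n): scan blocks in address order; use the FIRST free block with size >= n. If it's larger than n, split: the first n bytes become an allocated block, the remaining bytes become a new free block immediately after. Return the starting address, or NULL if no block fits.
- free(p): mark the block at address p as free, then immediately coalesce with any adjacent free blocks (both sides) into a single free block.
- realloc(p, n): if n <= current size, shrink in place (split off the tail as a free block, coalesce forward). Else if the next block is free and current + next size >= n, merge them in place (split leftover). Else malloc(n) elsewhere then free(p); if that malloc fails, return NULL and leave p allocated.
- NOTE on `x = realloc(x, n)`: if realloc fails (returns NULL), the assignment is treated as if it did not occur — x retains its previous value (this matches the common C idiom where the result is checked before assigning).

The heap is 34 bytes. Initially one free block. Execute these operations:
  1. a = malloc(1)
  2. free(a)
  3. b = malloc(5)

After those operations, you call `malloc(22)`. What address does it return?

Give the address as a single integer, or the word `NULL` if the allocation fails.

Op 1: a = malloc(1) -> a = 0; heap: [0-0 ALLOC][1-33 FREE]
Op 2: free(a) -> (freed a); heap: [0-33 FREE]
Op 3: b = malloc(5) -> b = 0; heap: [0-4 ALLOC][5-33 FREE]
malloc(22): first-fit scan over [0-4 ALLOC][5-33 FREE] -> 5

Answer: 5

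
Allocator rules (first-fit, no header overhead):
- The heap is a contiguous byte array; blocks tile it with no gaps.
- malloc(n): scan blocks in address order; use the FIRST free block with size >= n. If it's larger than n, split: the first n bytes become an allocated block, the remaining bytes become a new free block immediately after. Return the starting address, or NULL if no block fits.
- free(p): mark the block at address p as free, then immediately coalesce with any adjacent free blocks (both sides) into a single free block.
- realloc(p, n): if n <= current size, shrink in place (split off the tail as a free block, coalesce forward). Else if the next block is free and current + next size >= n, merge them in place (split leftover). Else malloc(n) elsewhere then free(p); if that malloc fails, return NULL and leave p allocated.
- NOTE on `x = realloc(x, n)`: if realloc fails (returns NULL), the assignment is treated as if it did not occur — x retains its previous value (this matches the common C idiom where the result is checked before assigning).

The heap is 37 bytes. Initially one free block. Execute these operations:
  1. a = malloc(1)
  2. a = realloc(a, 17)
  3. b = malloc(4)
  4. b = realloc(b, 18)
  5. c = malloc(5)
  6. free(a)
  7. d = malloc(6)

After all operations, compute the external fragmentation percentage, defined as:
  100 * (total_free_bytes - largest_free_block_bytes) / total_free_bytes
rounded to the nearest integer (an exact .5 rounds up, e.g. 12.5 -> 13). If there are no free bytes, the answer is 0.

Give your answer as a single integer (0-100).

Op 1: a = malloc(1) -> a = 0; heap: [0-0 ALLOC][1-36 FREE]
Op 2: a = realloc(a, 17) -> a = 0; heap: [0-16 ALLOC][17-36 FREE]
Op 3: b = malloc(4) -> b = 17; heap: [0-16 ALLOC][17-20 ALLOC][21-36 FREE]
Op 4: b = realloc(b, 18) -> b = 17; heap: [0-16 ALLOC][17-34 ALLOC][35-36 FREE]
Op 5: c = malloc(5) -> c = NULL; heap: [0-16 ALLOC][17-34 ALLOC][35-36 FREE]
Op 6: free(a) -> (freed a); heap: [0-16 FREE][17-34 ALLOC][35-36 FREE]
Op 7: d = malloc(6) -> d = 0; heap: [0-5 ALLOC][6-16 FREE][17-34 ALLOC][35-36 FREE]
Free blocks: [11 2] total_free=13 largest=11 -> 100*(13-11)/13 = 200/13 ≈ 15.385 -> rounds to 15

Answer: 15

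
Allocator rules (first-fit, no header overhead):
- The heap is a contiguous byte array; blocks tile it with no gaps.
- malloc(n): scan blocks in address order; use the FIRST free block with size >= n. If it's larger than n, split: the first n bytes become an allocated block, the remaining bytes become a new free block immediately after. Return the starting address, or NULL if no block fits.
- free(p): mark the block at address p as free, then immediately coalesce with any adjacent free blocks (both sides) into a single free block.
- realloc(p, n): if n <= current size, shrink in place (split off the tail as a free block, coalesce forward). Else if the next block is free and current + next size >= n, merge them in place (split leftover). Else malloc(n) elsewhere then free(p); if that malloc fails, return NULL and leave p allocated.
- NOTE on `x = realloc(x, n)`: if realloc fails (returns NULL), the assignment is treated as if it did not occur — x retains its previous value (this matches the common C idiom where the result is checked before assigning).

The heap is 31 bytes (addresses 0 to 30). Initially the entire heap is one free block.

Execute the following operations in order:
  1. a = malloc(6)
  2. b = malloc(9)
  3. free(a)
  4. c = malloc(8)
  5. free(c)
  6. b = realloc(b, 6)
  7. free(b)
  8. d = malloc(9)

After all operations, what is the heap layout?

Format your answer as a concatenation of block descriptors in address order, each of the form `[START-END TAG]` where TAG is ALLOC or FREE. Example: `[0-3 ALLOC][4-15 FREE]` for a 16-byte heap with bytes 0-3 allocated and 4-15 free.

Answer: [0-8 ALLOC][9-30 FREE]

Derivation:
Op 1: a = malloc(6) -> a = 0; heap: [0-5 ALLOC][6-30 FREE]
Op 2: b = malloc(9) -> b = 6; heap: [0-5 ALLOC][6-14 ALLOC][15-30 FREE]
Op 3: free(a) -> (freed a); heap: [0-5 FREE][6-14 ALLOC][15-30 FREE]
Op 4: c = malloc(8) -> c = 15; heap: [0-5 FREE][6-14 ALLOC][15-22 ALLOC][23-30 FREE]
Op 5: free(c) -> (freed c); heap: [0-5 FREE][6-14 ALLOC][15-30 FREE]
Op 6: b = realloc(b, 6) -> b = 6; heap: [0-5 FREE][6-11 ALLOC][12-30 FREE]
Op 7: free(b) -> (freed b); heap: [0-30 FREE]
Op 8: d = malloc(9) -> d = 0; heap: [0-8 ALLOC][9-30 FREE]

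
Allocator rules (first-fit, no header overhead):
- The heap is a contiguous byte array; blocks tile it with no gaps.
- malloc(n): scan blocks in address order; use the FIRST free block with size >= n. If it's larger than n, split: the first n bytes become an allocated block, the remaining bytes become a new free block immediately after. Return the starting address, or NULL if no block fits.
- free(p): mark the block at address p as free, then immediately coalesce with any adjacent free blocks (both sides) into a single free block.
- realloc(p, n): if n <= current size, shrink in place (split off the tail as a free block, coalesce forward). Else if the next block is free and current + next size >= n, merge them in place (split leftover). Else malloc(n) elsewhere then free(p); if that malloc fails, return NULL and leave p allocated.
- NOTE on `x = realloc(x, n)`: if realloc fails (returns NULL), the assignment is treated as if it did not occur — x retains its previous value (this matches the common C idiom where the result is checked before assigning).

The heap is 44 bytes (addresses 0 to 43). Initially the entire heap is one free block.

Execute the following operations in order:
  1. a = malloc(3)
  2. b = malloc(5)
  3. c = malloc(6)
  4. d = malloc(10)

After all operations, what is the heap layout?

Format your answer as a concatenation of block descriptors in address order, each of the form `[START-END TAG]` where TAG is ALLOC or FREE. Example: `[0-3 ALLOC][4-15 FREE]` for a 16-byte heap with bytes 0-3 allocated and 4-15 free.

Op 1: a = malloc(3) -> a = 0; heap: [0-2 ALLOC][3-43 FREE]
Op 2: b = malloc(5) -> b = 3; heap: [0-2 ALLOC][3-7 ALLOC][8-43 FREE]
Op 3: c = malloc(6) -> c = 8; heap: [0-2 ALLOC][3-7 ALLOC][8-13 ALLOC][14-43 FREE]
Op 4: d = malloc(10) -> d = 14; heap: [0-2 ALLOC][3-7 ALLOC][8-13 ALLOC][14-23 ALLOC][24-43 FREE]

Answer: [0-2 ALLOC][3-7 ALLOC][8-13 ALLOC][14-23 ALLOC][24-43 FREE]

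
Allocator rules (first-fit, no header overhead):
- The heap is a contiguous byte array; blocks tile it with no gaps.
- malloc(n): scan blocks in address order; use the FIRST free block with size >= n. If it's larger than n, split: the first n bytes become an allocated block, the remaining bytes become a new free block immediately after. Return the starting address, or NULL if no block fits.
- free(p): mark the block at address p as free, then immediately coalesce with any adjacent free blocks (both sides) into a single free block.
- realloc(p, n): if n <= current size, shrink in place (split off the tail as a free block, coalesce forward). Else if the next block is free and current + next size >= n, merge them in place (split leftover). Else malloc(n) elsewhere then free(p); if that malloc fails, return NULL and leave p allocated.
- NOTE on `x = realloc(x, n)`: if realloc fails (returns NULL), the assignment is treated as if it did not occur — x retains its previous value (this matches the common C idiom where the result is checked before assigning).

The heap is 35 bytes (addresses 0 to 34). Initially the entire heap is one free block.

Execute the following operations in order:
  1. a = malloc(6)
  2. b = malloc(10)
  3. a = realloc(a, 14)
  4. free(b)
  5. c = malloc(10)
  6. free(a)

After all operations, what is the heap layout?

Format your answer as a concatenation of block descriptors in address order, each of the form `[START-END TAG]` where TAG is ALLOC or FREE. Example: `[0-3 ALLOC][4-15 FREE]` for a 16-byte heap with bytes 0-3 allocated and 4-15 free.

Answer: [0-9 ALLOC][10-34 FREE]

Derivation:
Op 1: a = malloc(6) -> a = 0; heap: [0-5 ALLOC][6-34 FREE]
Op 2: b = malloc(10) -> b = 6; heap: [0-5 ALLOC][6-15 ALLOC][16-34 FREE]
Op 3: a = realloc(a, 14) -> a = 16; heap: [0-5 FREE][6-15 ALLOC][16-29 ALLOC][30-34 FREE]
Op 4: free(b) -> (freed b); heap: [0-15 FREE][16-29 ALLOC][30-34 FREE]
Op 5: c = malloc(10) -> c = 0; heap: [0-9 ALLOC][10-15 FREE][16-29 ALLOC][30-34 FREE]
Op 6: free(a) -> (freed a); heap: [0-9 ALLOC][10-34 FREE]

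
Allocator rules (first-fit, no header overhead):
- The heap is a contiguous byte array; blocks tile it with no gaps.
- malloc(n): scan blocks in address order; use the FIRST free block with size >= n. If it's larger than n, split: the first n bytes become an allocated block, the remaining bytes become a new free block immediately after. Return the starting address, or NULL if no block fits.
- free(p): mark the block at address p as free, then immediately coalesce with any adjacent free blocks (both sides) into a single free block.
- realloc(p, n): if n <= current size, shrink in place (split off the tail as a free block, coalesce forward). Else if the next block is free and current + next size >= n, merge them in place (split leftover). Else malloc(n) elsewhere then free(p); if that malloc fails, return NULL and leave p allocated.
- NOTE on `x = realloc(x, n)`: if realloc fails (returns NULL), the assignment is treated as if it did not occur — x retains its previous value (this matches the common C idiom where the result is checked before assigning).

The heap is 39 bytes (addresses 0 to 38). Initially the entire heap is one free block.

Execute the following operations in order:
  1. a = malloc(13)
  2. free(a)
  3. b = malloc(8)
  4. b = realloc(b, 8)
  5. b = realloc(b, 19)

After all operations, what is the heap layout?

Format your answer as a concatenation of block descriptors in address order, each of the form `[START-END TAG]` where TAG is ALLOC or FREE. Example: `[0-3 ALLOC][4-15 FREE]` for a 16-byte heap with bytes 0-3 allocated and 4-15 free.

Answer: [0-18 ALLOC][19-38 FREE]

Derivation:
Op 1: a = malloc(13) -> a = 0; heap: [0-12 ALLOC][13-38 FREE]
Op 2: free(a) -> (freed a); heap: [0-38 FREE]
Op 3: b = malloc(8) -> b = 0; heap: [0-7 ALLOC][8-38 FREE]
Op 4: b = realloc(b, 8) -> b = 0; heap: [0-7 ALLOC][8-38 FREE]
Op 5: b = realloc(b, 19) -> b = 0; heap: [0-18 ALLOC][19-38 FREE]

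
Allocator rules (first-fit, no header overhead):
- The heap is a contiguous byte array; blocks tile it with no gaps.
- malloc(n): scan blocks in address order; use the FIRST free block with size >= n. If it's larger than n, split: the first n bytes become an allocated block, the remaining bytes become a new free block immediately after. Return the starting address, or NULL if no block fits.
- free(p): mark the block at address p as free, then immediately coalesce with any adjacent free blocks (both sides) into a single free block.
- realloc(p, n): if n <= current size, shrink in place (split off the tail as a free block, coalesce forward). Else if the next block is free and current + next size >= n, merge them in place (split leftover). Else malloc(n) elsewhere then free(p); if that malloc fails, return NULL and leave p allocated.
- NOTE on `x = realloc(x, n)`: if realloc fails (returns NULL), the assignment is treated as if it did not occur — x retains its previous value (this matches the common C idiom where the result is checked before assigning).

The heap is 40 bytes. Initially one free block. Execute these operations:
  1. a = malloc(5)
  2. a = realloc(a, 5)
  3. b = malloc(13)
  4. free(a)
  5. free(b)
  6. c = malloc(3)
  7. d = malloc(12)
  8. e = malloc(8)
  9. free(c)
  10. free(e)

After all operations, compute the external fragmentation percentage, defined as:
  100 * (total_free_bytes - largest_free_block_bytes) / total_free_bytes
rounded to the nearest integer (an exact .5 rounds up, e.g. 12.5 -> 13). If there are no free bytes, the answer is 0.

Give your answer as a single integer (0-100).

Answer: 11

Derivation:
Op 1: a = malloc(5) -> a = 0; heap: [0-4 ALLOC][5-39 FREE]
Op 2: a = realloc(a, 5) -> a = 0; heap: [0-4 ALLOC][5-39 FREE]
Op 3: b = malloc(13) -> b = 5; heap: [0-4 ALLOC][5-17 ALLOC][18-39 FREE]
Op 4: free(a) -> (freed a); heap: [0-4 FREE][5-17 ALLOC][18-39 FREE]
Op 5: free(b) -> (freed b); heap: [0-39 FREE]
Op 6: c = malloc(3) -> c = 0; heap: [0-2 ALLOC][3-39 FREE]
Op 7: d = malloc(12) -> d = 3; heap: [0-2 ALLOC][3-14 ALLOC][15-39 FREE]
Op 8: e = malloc(8) -> e = 15; heap: [0-2 ALLOC][3-14 ALLOC][15-22 ALLOC][23-39 FREE]
Op 9: free(c) -> (freed c); heap: [0-2 FREE][3-14 ALLOC][15-22 ALLOC][23-39 FREE]
Op 10: free(e) -> (freed e); heap: [0-2 FREE][3-14 ALLOC][15-39 FREE]
Free blocks: [3 25] total_free=28 largest=25 -> 100*(28-25)/28 = 300/28 ≈ 10.714 -> rounds to 11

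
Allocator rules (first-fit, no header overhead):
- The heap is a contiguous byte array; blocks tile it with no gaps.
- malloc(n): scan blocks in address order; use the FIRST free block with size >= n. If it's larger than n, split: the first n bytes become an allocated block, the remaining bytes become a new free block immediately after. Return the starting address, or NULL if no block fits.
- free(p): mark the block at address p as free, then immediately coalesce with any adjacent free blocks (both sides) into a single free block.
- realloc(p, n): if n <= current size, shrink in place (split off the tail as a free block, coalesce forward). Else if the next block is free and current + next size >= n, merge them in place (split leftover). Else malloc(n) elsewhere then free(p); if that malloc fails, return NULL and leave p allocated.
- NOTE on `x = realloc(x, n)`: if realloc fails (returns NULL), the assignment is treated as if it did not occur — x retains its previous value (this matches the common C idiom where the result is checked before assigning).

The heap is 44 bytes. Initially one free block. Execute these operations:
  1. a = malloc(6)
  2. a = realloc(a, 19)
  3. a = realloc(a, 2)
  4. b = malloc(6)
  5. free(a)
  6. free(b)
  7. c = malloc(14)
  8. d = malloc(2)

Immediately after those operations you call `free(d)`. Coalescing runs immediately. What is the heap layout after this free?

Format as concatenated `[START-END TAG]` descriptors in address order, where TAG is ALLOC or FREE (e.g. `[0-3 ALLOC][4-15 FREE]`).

Op 1: a = malloc(6) -> a = 0; heap: [0-5 ALLOC][6-43 FREE]
Op 2: a = realloc(a, 19) -> a = 0; heap: [0-18 ALLOC][19-43 FREE]
Op 3: a = realloc(a, 2) -> a = 0; heap: [0-1 ALLOC][2-43 FREE]
Op 4: b = malloc(6) -> b = 2; heap: [0-1 ALLOC][2-7 ALLOC][8-43 FREE]
Op 5: free(a) -> (freed a); heap: [0-1 FREE][2-7 ALLOC][8-43 FREE]
Op 6: free(b) -> (freed b); heap: [0-43 FREE]
Op 7: c = malloc(14) -> c = 0; heap: [0-13 ALLOC][14-43 FREE]
Op 8: d = malloc(2) -> d = 14; heap: [0-13 ALLOC][14-15 ALLOC][16-43 FREE]
free(d): d = 14 -> block [14-15 ALLOC]; mark free, coalesce with adjacent free neighbors -> [0-13 ALLOC][14-43 FREE]

Answer: [0-13 ALLOC][14-43 FREE]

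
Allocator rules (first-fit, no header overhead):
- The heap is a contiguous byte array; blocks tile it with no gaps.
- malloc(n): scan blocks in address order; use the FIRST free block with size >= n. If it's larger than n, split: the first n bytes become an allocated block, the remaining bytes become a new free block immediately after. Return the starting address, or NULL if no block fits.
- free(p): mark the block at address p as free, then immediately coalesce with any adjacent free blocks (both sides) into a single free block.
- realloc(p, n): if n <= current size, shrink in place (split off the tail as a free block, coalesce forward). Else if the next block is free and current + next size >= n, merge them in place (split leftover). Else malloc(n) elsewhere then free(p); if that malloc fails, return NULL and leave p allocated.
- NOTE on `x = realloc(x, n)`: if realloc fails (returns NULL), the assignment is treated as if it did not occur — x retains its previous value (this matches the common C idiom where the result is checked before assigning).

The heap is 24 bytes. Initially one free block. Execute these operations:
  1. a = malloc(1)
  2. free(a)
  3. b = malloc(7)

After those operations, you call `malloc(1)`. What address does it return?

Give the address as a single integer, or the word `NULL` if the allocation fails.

Answer: 7

Derivation:
Op 1: a = malloc(1) -> a = 0; heap: [0-0 ALLOC][1-23 FREE]
Op 2: free(a) -> (freed a); heap: [0-23 FREE]
Op 3: b = malloc(7) -> b = 0; heap: [0-6 ALLOC][7-23 FREE]
malloc(1): first-fit scan over [0-6 ALLOC][7-23 FREE] -> 7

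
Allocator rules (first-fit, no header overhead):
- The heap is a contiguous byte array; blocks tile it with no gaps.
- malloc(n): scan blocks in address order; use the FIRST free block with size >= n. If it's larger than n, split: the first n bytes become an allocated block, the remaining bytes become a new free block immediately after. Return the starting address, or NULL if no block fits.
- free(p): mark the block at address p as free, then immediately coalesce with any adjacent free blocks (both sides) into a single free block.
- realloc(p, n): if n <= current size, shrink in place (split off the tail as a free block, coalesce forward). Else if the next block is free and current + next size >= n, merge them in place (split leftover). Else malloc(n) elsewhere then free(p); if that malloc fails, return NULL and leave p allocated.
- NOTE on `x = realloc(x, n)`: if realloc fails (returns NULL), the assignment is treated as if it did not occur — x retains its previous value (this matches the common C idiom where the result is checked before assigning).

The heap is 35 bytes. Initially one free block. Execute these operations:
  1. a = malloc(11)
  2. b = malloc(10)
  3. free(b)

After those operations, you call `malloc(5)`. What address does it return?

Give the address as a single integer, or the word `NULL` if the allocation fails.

Answer: 11

Derivation:
Op 1: a = malloc(11) -> a = 0; heap: [0-10 ALLOC][11-34 FREE]
Op 2: b = malloc(10) -> b = 11; heap: [0-10 ALLOC][11-20 ALLOC][21-34 FREE]
Op 3: free(b) -> (freed b); heap: [0-10 ALLOC][11-34 FREE]
malloc(5): first-fit scan over [0-10 ALLOC][11-34 FREE] -> 11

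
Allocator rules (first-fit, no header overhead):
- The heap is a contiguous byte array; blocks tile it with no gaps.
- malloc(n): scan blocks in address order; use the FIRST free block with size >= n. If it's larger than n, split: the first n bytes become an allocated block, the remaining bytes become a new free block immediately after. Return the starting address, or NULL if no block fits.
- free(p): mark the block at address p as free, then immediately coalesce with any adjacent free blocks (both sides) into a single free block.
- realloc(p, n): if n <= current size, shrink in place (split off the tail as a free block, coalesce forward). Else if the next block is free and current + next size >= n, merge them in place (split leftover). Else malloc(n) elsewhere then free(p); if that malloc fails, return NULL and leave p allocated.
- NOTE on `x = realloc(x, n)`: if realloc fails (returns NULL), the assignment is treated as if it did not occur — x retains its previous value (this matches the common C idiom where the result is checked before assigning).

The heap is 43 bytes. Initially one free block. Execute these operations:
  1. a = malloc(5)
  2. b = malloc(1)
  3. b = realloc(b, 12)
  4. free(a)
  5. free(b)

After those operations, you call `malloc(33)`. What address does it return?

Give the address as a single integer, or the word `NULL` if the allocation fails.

Op 1: a = malloc(5) -> a = 0; heap: [0-4 ALLOC][5-42 FREE]
Op 2: b = malloc(1) -> b = 5; heap: [0-4 ALLOC][5-5 ALLOC][6-42 FREE]
Op 3: b = realloc(b, 12) -> b = 5; heap: [0-4 ALLOC][5-16 ALLOC][17-42 FREE]
Op 4: free(a) -> (freed a); heap: [0-4 FREE][5-16 ALLOC][17-42 FREE]
Op 5: free(b) -> (freed b); heap: [0-42 FREE]
malloc(33): first-fit scan over [0-42 FREE] -> 0

Answer: 0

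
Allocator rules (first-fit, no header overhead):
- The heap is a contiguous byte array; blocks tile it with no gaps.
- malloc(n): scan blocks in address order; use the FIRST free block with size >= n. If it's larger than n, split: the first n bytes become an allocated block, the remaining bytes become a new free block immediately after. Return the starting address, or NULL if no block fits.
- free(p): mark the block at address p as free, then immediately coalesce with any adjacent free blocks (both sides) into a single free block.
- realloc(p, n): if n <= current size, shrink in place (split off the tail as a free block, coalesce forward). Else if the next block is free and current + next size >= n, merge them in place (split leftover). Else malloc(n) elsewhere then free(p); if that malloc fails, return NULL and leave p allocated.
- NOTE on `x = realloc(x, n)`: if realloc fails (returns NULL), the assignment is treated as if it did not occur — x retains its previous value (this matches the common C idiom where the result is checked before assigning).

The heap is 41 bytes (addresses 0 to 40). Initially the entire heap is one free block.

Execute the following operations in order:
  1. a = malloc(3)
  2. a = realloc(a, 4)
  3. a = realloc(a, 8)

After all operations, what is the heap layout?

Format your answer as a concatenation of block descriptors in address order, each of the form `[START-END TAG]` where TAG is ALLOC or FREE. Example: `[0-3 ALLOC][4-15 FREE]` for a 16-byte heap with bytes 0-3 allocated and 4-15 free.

Answer: [0-7 ALLOC][8-40 FREE]

Derivation:
Op 1: a = malloc(3) -> a = 0; heap: [0-2 ALLOC][3-40 FREE]
Op 2: a = realloc(a, 4) -> a = 0; heap: [0-3 ALLOC][4-40 FREE]
Op 3: a = realloc(a, 8) -> a = 0; heap: [0-7 ALLOC][8-40 FREE]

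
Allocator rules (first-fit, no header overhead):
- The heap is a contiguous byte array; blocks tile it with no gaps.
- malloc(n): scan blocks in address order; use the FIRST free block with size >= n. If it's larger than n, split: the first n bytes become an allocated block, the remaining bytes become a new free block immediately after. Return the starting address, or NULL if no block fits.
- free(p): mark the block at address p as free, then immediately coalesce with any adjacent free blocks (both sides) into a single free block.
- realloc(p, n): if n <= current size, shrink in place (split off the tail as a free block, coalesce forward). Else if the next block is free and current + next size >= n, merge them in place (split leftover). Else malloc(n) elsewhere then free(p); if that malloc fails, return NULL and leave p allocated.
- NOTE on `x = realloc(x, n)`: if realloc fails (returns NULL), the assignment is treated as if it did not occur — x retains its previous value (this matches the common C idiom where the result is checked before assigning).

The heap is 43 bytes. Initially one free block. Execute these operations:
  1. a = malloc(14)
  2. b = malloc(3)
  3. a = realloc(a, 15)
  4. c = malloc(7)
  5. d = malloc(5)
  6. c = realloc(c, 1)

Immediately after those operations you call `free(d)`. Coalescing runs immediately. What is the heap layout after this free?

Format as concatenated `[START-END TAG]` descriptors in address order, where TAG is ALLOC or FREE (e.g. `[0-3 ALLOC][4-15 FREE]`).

Op 1: a = malloc(14) -> a = 0; heap: [0-13 ALLOC][14-42 FREE]
Op 2: b = malloc(3) -> b = 14; heap: [0-13 ALLOC][14-16 ALLOC][17-42 FREE]
Op 3: a = realloc(a, 15) -> a = 17; heap: [0-13 FREE][14-16 ALLOC][17-31 ALLOC][32-42 FREE]
Op 4: c = malloc(7) -> c = 0; heap: [0-6 ALLOC][7-13 FREE][14-16 ALLOC][17-31 ALLOC][32-42 FREE]
Op 5: d = malloc(5) -> d = 7; heap: [0-6 ALLOC][7-11 ALLOC][12-13 FREE][14-16 ALLOC][17-31 ALLOC][32-42 FREE]
Op 6: c = realloc(c, 1) -> c = 0; heap: [0-0 ALLOC][1-6 FREE][7-11 ALLOC][12-13 FREE][14-16 ALLOC][17-31 ALLOC][32-42 FREE]
free(d): d = 7 -> block [7-11 ALLOC]; mark free, coalesce with adjacent free neighbors -> [0-0 ALLOC][1-13 FREE][14-16 ALLOC][17-31 ALLOC][32-42 FREE]

Answer: [0-0 ALLOC][1-13 FREE][14-16 ALLOC][17-31 ALLOC][32-42 FREE]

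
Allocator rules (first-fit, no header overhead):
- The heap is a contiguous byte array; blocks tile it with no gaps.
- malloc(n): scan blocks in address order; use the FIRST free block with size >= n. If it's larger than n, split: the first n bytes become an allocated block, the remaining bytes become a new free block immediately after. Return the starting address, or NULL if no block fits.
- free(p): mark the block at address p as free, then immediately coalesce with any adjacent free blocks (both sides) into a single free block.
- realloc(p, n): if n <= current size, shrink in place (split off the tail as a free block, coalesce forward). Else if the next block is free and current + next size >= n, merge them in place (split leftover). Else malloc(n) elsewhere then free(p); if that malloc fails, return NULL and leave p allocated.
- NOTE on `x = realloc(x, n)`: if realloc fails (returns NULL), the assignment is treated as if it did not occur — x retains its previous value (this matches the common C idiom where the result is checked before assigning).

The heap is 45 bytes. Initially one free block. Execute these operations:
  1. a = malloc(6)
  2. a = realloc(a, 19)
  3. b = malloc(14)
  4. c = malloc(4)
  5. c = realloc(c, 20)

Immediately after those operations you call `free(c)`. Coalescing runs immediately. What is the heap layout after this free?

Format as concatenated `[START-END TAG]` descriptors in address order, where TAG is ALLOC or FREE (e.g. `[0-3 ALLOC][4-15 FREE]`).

Op 1: a = malloc(6) -> a = 0; heap: [0-5 ALLOC][6-44 FREE]
Op 2: a = realloc(a, 19) -> a = 0; heap: [0-18 ALLOC][19-44 FREE]
Op 3: b = malloc(14) -> b = 19; heap: [0-18 ALLOC][19-32 ALLOC][33-44 FREE]
Op 4: c = malloc(4) -> c = 33; heap: [0-18 ALLOC][19-32 ALLOC][33-36 ALLOC][37-44 FREE]
Op 5: c = realloc(c, 20) -> NULL (c unchanged); heap: [0-18 ALLOC][19-32 ALLOC][33-36 ALLOC][37-44 FREE]
free(c): c = 33 -> block [33-36 ALLOC]; mark free, coalesce with adjacent free neighbors -> [0-18 ALLOC][19-32 ALLOC][33-44 FREE]

Answer: [0-18 ALLOC][19-32 ALLOC][33-44 FREE]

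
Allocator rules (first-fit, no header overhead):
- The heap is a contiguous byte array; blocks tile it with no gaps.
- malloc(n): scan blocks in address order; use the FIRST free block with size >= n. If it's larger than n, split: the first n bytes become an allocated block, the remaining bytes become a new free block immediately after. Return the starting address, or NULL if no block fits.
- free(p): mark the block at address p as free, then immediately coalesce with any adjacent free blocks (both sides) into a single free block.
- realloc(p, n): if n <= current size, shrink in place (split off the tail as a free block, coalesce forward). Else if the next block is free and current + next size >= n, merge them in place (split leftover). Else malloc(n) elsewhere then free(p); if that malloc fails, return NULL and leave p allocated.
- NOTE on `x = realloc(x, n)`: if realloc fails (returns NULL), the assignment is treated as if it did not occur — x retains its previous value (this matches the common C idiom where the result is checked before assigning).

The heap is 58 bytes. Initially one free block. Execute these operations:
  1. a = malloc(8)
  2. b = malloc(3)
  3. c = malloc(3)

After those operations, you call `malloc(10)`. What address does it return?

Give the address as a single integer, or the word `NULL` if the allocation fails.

Answer: 14

Derivation:
Op 1: a = malloc(8) -> a = 0; heap: [0-7 ALLOC][8-57 FREE]
Op 2: b = malloc(3) -> b = 8; heap: [0-7 ALLOC][8-10 ALLOC][11-57 FREE]
Op 3: c = malloc(3) -> c = 11; heap: [0-7 ALLOC][8-10 ALLOC][11-13 ALLOC][14-57 FREE]
malloc(10): first-fit scan over [0-7 ALLOC][8-10 ALLOC][11-13 ALLOC][14-57 FREE] -> 14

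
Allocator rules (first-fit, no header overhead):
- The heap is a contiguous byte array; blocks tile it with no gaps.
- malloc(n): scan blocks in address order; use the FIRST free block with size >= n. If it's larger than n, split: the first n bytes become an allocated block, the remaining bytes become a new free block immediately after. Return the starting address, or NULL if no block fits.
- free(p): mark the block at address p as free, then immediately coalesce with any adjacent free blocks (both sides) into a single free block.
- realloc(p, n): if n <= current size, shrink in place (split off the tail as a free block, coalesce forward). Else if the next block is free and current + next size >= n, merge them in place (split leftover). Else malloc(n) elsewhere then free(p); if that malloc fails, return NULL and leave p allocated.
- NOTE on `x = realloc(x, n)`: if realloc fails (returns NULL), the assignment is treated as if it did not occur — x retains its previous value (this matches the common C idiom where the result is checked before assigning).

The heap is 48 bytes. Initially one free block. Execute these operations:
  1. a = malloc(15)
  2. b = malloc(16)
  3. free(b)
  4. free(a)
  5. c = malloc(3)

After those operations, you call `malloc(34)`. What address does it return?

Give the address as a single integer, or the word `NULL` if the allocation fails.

Answer: 3

Derivation:
Op 1: a = malloc(15) -> a = 0; heap: [0-14 ALLOC][15-47 FREE]
Op 2: b = malloc(16) -> b = 15; heap: [0-14 ALLOC][15-30 ALLOC][31-47 FREE]
Op 3: free(b) -> (freed b); heap: [0-14 ALLOC][15-47 FREE]
Op 4: free(a) -> (freed a); heap: [0-47 FREE]
Op 5: c = malloc(3) -> c = 0; heap: [0-2 ALLOC][3-47 FREE]
malloc(34): first-fit scan over [0-2 ALLOC][3-47 FREE] -> 3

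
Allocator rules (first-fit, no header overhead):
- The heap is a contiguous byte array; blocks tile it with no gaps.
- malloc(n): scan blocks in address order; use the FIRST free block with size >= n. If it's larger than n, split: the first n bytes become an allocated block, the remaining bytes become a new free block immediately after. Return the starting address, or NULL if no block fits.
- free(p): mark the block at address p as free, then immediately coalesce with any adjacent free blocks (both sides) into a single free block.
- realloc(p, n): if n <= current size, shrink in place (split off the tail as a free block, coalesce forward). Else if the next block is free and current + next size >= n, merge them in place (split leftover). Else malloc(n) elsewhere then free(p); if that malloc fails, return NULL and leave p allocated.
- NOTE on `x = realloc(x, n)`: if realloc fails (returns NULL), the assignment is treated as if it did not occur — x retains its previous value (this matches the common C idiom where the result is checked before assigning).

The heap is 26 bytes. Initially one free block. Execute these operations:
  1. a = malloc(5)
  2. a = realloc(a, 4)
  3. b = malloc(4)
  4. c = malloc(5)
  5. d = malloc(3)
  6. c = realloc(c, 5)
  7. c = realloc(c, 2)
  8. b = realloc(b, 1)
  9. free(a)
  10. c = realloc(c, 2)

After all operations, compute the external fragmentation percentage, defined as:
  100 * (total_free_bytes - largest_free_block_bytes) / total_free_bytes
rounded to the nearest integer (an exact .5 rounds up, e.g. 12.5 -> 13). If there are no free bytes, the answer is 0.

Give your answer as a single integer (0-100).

Answer: 50

Derivation:
Op 1: a = malloc(5) -> a = 0; heap: [0-4 ALLOC][5-25 FREE]
Op 2: a = realloc(a, 4) -> a = 0; heap: [0-3 ALLOC][4-25 FREE]
Op 3: b = malloc(4) -> b = 4; heap: [0-3 ALLOC][4-7 ALLOC][8-25 FREE]
Op 4: c = malloc(5) -> c = 8; heap: [0-3 ALLOC][4-7 ALLOC][8-12 ALLOC][13-25 FREE]
Op 5: d = malloc(3) -> d = 13; heap: [0-3 ALLOC][4-7 ALLOC][8-12 ALLOC][13-15 ALLOC][16-25 FREE]
Op 6: c = realloc(c, 5) -> c = 8; heap: [0-3 ALLOC][4-7 ALLOC][8-12 ALLOC][13-15 ALLOC][16-25 FREE]
Op 7: c = realloc(c, 2) -> c = 8; heap: [0-3 ALLOC][4-7 ALLOC][8-9 ALLOC][10-12 FREE][13-15 ALLOC][16-25 FREE]
Op 8: b = realloc(b, 1) -> b = 4; heap: [0-3 ALLOC][4-4 ALLOC][5-7 FREE][8-9 ALLOC][10-12 FREE][13-15 ALLOC][16-25 FREE]
Op 9: free(a) -> (freed a); heap: [0-3 FREE][4-4 ALLOC][5-7 FREE][8-9 ALLOC][10-12 FREE][13-15 ALLOC][16-25 FREE]
Op 10: c = realloc(c, 2) -> c = 8; heap: [0-3 FREE][4-4 ALLOC][5-7 FREE][8-9 ALLOC][10-12 FREE][13-15 ALLOC][16-25 FREE]
Free blocks: [4 3 3 10] total_free=20 largest=10 -> 100*(20-10)/20 = 1000/20 = 50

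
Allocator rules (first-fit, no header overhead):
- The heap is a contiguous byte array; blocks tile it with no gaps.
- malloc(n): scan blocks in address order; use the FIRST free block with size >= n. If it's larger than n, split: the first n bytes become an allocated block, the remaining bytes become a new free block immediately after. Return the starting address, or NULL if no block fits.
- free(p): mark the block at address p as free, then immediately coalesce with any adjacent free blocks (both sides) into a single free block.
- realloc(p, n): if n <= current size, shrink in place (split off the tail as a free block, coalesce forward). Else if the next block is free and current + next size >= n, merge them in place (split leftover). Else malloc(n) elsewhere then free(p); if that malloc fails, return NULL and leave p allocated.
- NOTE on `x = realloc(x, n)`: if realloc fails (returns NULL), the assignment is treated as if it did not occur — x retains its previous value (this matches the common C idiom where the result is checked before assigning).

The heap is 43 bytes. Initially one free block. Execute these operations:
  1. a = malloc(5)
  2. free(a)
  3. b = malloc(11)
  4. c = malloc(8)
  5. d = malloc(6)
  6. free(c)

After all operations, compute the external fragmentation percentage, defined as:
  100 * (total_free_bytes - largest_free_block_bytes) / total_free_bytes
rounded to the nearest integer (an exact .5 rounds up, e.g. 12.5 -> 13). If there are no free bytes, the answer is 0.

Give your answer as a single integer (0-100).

Answer: 31

Derivation:
Op 1: a = malloc(5) -> a = 0; heap: [0-4 ALLOC][5-42 FREE]
Op 2: free(a) -> (freed a); heap: [0-42 FREE]
Op 3: b = malloc(11) -> b = 0; heap: [0-10 ALLOC][11-42 FREE]
Op 4: c = malloc(8) -> c = 11; heap: [0-10 ALLOC][11-18 ALLOC][19-42 FREE]
Op 5: d = malloc(6) -> d = 19; heap: [0-10 ALLOC][11-18 ALLOC][19-24 ALLOC][25-42 FREE]
Op 6: free(c) -> (freed c); heap: [0-10 ALLOC][11-18 FREE][19-24 ALLOC][25-42 FREE]
Free blocks: [8 18] total_free=26 largest=18 -> 100*(26-18)/26 = 800/26 ≈ 30.769 -> rounds to 31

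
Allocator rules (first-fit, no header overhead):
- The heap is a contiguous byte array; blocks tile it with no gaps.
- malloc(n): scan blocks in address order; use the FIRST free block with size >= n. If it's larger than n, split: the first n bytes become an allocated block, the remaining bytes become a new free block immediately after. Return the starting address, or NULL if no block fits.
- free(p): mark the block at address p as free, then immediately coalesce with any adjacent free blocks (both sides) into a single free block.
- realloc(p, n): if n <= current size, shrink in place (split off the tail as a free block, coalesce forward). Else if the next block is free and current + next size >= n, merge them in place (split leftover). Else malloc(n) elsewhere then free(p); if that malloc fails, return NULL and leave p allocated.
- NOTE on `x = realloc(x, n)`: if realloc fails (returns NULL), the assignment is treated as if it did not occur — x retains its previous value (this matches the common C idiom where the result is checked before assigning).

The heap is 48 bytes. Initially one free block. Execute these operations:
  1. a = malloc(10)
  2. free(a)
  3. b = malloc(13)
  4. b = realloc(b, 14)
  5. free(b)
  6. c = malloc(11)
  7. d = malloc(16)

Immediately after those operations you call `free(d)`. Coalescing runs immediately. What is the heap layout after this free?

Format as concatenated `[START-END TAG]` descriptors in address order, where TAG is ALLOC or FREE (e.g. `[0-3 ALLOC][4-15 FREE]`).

Answer: [0-10 ALLOC][11-47 FREE]

Derivation:
Op 1: a = malloc(10) -> a = 0; heap: [0-9 ALLOC][10-47 FREE]
Op 2: free(a) -> (freed a); heap: [0-47 FREE]
Op 3: b = malloc(13) -> b = 0; heap: [0-12 ALLOC][13-47 FREE]
Op 4: b = realloc(b, 14) -> b = 0; heap: [0-13 ALLOC][14-47 FREE]
Op 5: free(b) -> (freed b); heap: [0-47 FREE]
Op 6: c = malloc(11) -> c = 0; heap: [0-10 ALLOC][11-47 FREE]
Op 7: d = malloc(16) -> d = 11; heap: [0-10 ALLOC][11-26 ALLOC][27-47 FREE]
free(d): d = 11 -> block [11-26 ALLOC]; mark free, coalesce with adjacent free neighbors -> [0-10 ALLOC][11-47 FREE]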